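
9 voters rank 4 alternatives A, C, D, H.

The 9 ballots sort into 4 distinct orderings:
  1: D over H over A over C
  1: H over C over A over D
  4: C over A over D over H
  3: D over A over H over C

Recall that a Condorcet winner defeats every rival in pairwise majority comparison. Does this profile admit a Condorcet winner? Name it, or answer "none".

none

Head-to-head results (9 voters):
A vs C: A is ranked higher on 1+3 = 4 ballots, C on 5. C wins 5–4.
A vs D: 1+4 = 5 for A, 4 for D — A by 5–4.
A vs H: A wins 7–2.
C–D: C 5–4.
C vs H: H wins 5–4.
D vs H: D wins 8–1.
No alternative is unbeaten: A loses to C; C loses to H; D loses to A; H loses to A. In particular A beats H beats C beats A is a majority cycle — no Condorcet winner exists.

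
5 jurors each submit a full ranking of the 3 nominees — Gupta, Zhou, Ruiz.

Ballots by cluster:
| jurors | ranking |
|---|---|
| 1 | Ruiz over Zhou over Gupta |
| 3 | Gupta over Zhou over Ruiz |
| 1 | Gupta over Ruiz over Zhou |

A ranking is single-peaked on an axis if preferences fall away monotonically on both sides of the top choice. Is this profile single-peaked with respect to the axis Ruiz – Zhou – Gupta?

Axis positions: Ruiz=1, Zhou=2, Gupta=3.
Cluster 1 (peak Ruiz at position 1): ranking walks positions 1-2-3, expanding outward from the peak — single-peaked.
Cluster 2 (peak Gupta at position 3): ranking walks positions 3-2-1, expanding outward from the peak — single-peaked.
Cluster 3: ranking walks positions 3-1-2; Ruiz is ranked above Zhou even though Zhou lies between Ruiz and the peak Gupta on the axis — preferences dip and rise again. Not single-peaked.
Cluster 3 violates single-peakedness, so the profile is not single-peaked on this axis.

no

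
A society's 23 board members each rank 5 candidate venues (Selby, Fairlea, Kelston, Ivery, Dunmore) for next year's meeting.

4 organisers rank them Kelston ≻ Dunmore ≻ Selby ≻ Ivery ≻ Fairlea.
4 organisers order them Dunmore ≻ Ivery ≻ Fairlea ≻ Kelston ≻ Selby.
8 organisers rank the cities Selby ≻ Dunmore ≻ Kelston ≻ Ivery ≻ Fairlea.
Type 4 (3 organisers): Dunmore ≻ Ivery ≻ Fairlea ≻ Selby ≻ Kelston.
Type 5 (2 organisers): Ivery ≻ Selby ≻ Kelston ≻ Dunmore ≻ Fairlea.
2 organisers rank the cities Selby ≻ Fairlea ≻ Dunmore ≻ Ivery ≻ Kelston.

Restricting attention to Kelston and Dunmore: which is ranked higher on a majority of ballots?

Ballots ranking Kelston above Dunmore: 4 + 2 = 6.
Ballots ranking Dunmore above Kelston: 23 − 6 = 17.
Dunmore wins the head-to-head 17–6.

Dunmore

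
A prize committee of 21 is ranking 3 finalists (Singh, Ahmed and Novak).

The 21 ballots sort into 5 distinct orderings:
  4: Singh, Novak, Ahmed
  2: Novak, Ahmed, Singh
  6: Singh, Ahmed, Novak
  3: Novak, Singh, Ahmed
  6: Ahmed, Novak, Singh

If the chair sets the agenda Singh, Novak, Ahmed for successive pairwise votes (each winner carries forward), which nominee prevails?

Round 1: Singh vs Novak — 10–11, Novak advances.
Round 2: Novak vs Ahmed — 9–12, Ahmed advances.
Ahmed survives the agenda.

Ahmed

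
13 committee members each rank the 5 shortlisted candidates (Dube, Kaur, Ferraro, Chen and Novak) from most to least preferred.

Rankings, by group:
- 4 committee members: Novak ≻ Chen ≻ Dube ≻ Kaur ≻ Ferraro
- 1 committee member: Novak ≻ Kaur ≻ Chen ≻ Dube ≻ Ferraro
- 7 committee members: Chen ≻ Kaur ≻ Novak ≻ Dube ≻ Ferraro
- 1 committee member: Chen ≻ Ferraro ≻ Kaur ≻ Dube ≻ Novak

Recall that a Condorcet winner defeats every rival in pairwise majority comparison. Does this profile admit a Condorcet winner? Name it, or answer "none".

Pairwise majorities:
Dube–Kaur: Kaur 9–4.
Dube vs Ferraro: Dube wins 12–1.
Dube–Chen: Chen 13–0.
Dube–Novak: Novak 12–1.
Kaur vs Ferraro: Kaur wins 12–1.
Kaur vs Chen: Chen wins 12–1.
Kaur vs Novak: Kaur wins 8–5.
Ferraro vs Chen: Chen wins 13–0.
Ferraro vs Novak: Novak, 12–1.
Chen vs Novak: Chen, 8–5.
Chen beats each of Dube, Kaur, Ferraro, Novak — Chen is the Condorcet winner.

Chen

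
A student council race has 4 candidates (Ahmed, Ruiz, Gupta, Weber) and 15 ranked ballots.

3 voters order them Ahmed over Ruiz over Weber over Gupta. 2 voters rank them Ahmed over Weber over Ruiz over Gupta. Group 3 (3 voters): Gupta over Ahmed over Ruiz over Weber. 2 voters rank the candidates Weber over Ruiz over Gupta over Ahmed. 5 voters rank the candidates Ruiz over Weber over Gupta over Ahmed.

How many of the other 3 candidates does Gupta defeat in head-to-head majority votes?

Gupta against each rival (15 voters):
Gupta vs Ahmed: Gupta, 10–5.
Gupta vs Ruiz: Ruiz, 12–3.
Gupta vs Weber: Gupta preferred on 3 ballots; Weber wins 12–3.
Gupta beats Ahmed; loses to Ruiz, Weber — 1 pairwise win.

1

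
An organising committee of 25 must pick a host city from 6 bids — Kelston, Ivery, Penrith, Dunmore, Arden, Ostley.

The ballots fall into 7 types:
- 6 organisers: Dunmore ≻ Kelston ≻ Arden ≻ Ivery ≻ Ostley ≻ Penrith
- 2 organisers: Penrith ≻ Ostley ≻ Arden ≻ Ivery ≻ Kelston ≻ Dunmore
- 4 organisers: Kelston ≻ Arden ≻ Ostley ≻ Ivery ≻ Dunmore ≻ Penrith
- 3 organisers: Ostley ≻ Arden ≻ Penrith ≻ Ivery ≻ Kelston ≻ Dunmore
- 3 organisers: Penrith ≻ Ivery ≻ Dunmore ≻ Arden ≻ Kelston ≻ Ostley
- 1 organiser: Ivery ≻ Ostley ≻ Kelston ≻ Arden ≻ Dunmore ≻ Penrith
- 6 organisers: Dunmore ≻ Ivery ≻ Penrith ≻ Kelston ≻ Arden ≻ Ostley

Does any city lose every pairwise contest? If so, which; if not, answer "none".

none

Head-to-head results (25 organisers):
Kelston vs Ivery: Ivery wins 15–10.
Kelston vs Penrith: 11 to 14, Penrith.
Kelston–Dunmore: Dunmore 15–10.
Kelston vs Arden: Kelston is ranked higher on 6+4+1+6 = 17 ballots, Arden on 8. Kelston wins 17–8.
Kelston vs Ostley: Kelston preferred on 6+4+3+6 = 19 ballots; Kelston wins 19–6.
Ivery vs Penrith: Ivery wins 17–8.
Ivery vs Dunmore: Ivery preferred on 2+4+3+3+1 = 13 ballots; Ivery wins 13–12.
Ivery vs Arden: Arden, 15–10.
Ivery vs Ostley: Ivery preferred on 6+3+1+6 = 16 ballots; Ivery wins 16–9.
Penrith–Dunmore: Dunmore 17–8.
Penrith–Arden: Arden 14–11.
Penrith vs Ostley: Ostley, 14–11.
Dunmore vs Arden: Dunmore, 15–10.
Dunmore vs Ostley: 6+3+6 = 15 for Dunmore, 10 for Ostley — Dunmore by 15–10.
Arden vs Ostley: Arden preferred on 6+4+3+6 = 19 ballots; Arden wins 19–6.
No city is winless: Kelston beats Arden; Ivery beats Kelston; Penrith beats Kelston; Dunmore beats Kelston; Arden beats Ivery; Ostley beats Penrith. There is no Condorcet loser.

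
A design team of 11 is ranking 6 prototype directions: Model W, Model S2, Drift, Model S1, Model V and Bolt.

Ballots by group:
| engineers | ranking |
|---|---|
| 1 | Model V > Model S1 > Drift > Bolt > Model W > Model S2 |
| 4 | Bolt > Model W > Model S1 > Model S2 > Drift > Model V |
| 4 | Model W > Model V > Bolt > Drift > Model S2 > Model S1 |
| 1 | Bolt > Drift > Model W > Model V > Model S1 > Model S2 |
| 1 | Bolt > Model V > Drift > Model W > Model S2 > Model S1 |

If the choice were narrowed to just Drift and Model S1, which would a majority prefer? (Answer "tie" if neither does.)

Ballots ranking Drift above Model S1: 4 + 1 + 1 = 6.
Ballots ranking Model S1 above Drift: 11 − 6 = 5.
Drift wins the head-to-head 6–5.

Drift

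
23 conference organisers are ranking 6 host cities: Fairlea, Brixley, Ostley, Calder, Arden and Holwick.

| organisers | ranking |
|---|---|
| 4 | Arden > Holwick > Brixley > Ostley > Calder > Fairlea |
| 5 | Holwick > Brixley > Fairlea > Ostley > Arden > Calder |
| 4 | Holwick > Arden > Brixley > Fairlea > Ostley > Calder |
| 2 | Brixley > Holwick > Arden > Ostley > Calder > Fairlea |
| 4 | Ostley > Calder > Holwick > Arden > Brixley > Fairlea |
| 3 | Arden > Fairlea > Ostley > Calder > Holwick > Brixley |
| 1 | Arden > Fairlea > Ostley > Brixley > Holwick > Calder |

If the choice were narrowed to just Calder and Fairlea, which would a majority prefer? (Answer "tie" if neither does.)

Ballots ranking Calder above Fairlea: 4 + 2 + 4 = 10.
Ballots ranking Fairlea above Calder: 23 − 10 = 13.
Fairlea wins the head-to-head 13–10.

Fairlea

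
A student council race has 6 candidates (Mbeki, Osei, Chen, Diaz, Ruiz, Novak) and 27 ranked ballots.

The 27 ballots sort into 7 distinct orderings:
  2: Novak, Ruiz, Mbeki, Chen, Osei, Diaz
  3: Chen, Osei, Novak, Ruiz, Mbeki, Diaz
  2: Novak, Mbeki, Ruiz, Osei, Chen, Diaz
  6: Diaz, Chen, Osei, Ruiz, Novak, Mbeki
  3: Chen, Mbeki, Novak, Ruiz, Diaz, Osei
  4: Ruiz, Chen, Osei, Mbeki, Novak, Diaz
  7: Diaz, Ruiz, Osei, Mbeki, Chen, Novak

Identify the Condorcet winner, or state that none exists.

Head-to-head results (27 voters):
Mbeki vs Osei: Mbeki preferred on 2+2+3 = 7 ballots; Osei wins 20–7.
Mbeki vs Chen: 11 to 16, Chen.
Mbeki vs Diaz: 14 to 13, Mbeki.
Mbeki vs Ruiz: 2+3 = 5 for Mbeki, 22 for Ruiz — Ruiz by 22–5.
Mbeki vs Novak: Mbeki is ranked higher on 3+4+7 = 14 ballots, Novak on 13. Mbeki wins 14–13.
Osei vs Chen: Osei is ranked higher on 2+7 = 9 ballots, Chen on 18. Chen wins 18–9.
Osei vs Diaz: 2+3+2+4 = 11 for Osei, 16 for Diaz — Diaz by 16–11.
Osei vs Ruiz: Osei preferred on 3+6 = 9 ballots; Ruiz wins 18–9.
Osei vs Novak: 20 to 7, Osei.
Chen vs Diaz: 14 to 13, Chen.
Chen vs Ruiz: 3+6+3 = 12 for Chen, 15 for Ruiz — Ruiz by 15–12.
Chen vs Novak: 23 to 4, Chen.
Diaz vs Ruiz: Diaz preferred on 6+7 = 13 ballots; Ruiz wins 14–13.
Diaz vs Novak: Diaz is ranked higher on 6+7 = 13 ballots, Novak on 14. Novak wins 14–13.
Ruiz vs Novak: 6+4+7 = 17 for Ruiz, 10 for Novak — Ruiz by 17–10.
Ruiz defeats every rival head-to-head and is the Condorcet winner.

Ruiz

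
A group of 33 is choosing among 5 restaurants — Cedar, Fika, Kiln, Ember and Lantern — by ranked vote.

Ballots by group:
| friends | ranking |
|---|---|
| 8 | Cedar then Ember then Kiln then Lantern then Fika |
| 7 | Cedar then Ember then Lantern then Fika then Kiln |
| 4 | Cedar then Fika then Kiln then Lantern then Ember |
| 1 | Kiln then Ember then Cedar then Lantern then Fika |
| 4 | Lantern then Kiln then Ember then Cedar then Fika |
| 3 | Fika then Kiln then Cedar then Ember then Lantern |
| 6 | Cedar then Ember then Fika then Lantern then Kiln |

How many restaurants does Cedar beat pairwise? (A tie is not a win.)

Cedar against each rival (33 friends):
Cedar vs Fika: Cedar wins 30–3.
Cedar vs Kiln: Cedar, 25–8.
Cedar vs Ember: Cedar is ranked higher on 8+7+4+3+6 = 28 ballots, Ember on 5. Cedar wins 28–5.
Cedar vs Lantern: Cedar wins 29–4.
Cedar beats Fika, Kiln, Ember, Lantern — 4 pairwise wins.

4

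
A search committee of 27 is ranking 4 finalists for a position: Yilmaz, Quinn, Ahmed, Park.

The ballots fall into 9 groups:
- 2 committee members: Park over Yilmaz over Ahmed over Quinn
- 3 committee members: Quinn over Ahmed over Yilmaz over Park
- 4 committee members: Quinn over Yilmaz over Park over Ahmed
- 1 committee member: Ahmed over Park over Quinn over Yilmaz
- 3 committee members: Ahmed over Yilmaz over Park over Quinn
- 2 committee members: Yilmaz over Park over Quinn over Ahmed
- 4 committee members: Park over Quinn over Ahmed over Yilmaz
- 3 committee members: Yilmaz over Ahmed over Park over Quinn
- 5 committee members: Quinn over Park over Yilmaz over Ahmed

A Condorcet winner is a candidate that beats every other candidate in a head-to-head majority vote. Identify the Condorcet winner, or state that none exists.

none

Check each pair by majority over 27 ballots:
Yilmaz vs Quinn: 2+3+2+3 = 10 for Yilmaz, 17 for Quinn — Quinn by 17–10.
Yilmaz vs Ahmed: 2+4+2+3+5 = 16 for Yilmaz, 11 for Ahmed — Yilmaz by 16–11.
Yilmaz vs Park: Yilmaz is ranked higher on 3+4+3+2+3 = 15 ballots, Park on 12. Yilmaz wins 15–12.
Quinn vs Ahmed: Quinn preferred on 3+4+2+4+5 = 18 ballots; Quinn wins 18–9.
Quinn vs Park: Quinn is ranked higher on 3+4+5 = 12 ballots, Park on 15. Park wins 15–12.
Ahmed vs Park: Ahmed is ranked higher on 3+1+3+3 = 10 ballots, Park on 17. Park wins 17–10.
No candidate is unbeaten: Yilmaz loses to Quinn; Quinn loses to Park; Ahmed loses to Yilmaz; Park loses to Yilmaz. In particular Yilmaz → Park → Quinn → Yilmaz is a majority cycle — no Condorcet winner exists.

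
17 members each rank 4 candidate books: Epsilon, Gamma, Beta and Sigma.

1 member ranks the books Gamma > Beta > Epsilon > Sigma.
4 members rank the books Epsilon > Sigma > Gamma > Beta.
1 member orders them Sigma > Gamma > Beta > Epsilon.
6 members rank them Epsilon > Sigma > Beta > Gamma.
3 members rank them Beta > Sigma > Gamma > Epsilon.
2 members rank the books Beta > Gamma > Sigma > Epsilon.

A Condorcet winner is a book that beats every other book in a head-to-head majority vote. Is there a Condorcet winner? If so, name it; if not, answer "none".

Check each pair by majority over 17 ballots:
Epsilon vs Gamma: Epsilon wins 10–7.
Epsilon vs Beta: Epsilon, 10–7.
Epsilon–Sigma: Epsilon 11–6.
Gamma–Beta: Beta 11–6.
Gamma–Sigma: Sigma 14–3.
Beta–Sigma: Sigma 11–6.
Only Epsilon has no losses; Epsilon is the Condorcet winner.

Epsilon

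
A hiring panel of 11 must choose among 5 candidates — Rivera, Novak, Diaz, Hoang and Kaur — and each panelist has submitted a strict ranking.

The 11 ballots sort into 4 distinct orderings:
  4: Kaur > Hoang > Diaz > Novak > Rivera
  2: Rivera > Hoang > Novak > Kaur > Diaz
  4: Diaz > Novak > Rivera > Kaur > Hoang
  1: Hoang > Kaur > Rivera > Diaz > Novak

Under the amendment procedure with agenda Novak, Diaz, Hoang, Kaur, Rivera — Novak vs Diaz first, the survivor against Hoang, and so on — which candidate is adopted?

Round 1: Novak vs Diaz — 2–9, Diaz advances.
Round 2: Diaz vs Hoang — 4–7, Hoang advances.
Round 3: Hoang vs Kaur — 3–8, Kaur advances.
Round 4: Kaur vs Rivera — 5–6, Rivera advances.
The agenda winner is Rivera.

Rivera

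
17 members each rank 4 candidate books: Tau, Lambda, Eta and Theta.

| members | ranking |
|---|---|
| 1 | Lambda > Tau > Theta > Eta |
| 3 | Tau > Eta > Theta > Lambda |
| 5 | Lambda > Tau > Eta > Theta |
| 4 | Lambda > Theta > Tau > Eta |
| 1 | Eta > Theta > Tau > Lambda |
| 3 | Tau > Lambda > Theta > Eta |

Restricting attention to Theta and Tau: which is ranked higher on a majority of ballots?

Tau

Ballots ranking Theta above Tau: 4 + 1 = 5.
Ballots ranking Tau above Theta: 17 − 5 = 12.
Tau wins the head-to-head 12–5.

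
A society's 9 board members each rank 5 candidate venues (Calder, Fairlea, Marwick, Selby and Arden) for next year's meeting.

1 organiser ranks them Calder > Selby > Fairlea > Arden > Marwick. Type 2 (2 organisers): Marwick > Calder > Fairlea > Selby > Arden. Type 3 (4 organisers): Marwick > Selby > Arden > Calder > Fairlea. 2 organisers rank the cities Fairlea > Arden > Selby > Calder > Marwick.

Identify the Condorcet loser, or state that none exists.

Pairwise majorities:
Calder vs Fairlea: Calder wins 7–2.
Calder vs Marwick: Calder is ranked higher on 1+2 = 3 ballots, Marwick on 6. Marwick wins 6–3.
Calder vs Selby: Calder is ranked higher on 1+2 = 3 ballots, Selby on 6. Selby wins 6–3.
Calder vs Arden: Arden, 6–3.
Fairlea vs Marwick: 3 to 6, Marwick.
Fairlea vs Selby: Fairlea is ranked higher on 2+2 = 4 ballots, Selby on 5. Selby wins 5–4.
Fairlea vs Arden: 5 to 4, Fairlea.
Marwick vs Selby: Marwick is ranked higher on 2+4 = 6 ballots, Selby on 3. Marwick wins 6–3.
Marwick vs Arden: Marwick preferred on 2+4 = 6 ballots; Marwick wins 6–3.
Selby vs Arden: 1+2+4 = 7 for Selby, 2 for Arden — Selby by 7–2.
No city is winless: Calder beats Fairlea; Fairlea beats Arden; Marwick beats Calder; Selby beats Calder; Arden beats Calder. There is no Condorcet loser.

none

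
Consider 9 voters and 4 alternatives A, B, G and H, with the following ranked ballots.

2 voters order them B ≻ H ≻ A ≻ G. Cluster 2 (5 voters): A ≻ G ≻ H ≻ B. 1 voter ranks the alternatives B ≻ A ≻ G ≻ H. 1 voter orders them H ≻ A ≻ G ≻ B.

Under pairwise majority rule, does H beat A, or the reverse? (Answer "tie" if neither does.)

Ballots ranking H above A: 2 + 1 = 3.
Ballots ranking A above H: 9 − 3 = 6.
A wins the head-to-head 6–3.

A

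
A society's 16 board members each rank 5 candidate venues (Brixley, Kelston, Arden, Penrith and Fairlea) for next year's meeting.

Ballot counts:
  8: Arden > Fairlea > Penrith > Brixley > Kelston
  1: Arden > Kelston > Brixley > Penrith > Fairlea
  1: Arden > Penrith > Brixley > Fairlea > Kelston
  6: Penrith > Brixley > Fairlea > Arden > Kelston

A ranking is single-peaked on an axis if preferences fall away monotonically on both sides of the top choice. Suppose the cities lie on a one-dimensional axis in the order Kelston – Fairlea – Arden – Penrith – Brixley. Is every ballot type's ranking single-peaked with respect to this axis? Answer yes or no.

Axis positions: Kelston=1, Fairlea=2, Arden=3, Penrith=4, Brixley=5.
Ballot type 1 (peak Arden at position 3): ranking walks positions 3-2-4-5-1, expanding outward from the peak — single-peaked.
Ballot type 2: ranking walks positions 3-1-5-4-2; Kelston is ranked above Fairlea even though Fairlea lies between Kelston and the peak Arden on the axis — preferences dip and rise again. Not single-peaked.
Ballot type 3 (peak Arden at position 3): ranking walks positions 3-4-5-2-1, expanding outward from the peak — single-peaked.
Ballot type 4: ranking walks positions 4-5-2-3-1; Fairlea is ranked above Arden even though Arden lies between Fairlea and the peak Penrith on the axis — preferences dip and rise again. Not single-peaked.
Ballot type 2 violates single-peakedness, so the profile is not single-peaked on this axis.

no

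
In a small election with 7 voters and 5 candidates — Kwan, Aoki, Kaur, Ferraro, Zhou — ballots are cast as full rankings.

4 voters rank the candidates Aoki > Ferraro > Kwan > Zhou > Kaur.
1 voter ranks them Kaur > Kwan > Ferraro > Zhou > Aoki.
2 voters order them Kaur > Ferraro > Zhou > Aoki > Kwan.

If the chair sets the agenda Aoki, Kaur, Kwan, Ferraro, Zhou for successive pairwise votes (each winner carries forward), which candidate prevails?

Round 1: Aoki vs Kaur — 4–3, Aoki advances.
Round 2: Aoki vs Kwan — 6–1, Aoki advances.
Round 3: Aoki vs Ferraro — 4–3, Aoki advances.
Round 4: Aoki vs Zhou — 4–3, Aoki advances.
Aoki survives the agenda.

Aoki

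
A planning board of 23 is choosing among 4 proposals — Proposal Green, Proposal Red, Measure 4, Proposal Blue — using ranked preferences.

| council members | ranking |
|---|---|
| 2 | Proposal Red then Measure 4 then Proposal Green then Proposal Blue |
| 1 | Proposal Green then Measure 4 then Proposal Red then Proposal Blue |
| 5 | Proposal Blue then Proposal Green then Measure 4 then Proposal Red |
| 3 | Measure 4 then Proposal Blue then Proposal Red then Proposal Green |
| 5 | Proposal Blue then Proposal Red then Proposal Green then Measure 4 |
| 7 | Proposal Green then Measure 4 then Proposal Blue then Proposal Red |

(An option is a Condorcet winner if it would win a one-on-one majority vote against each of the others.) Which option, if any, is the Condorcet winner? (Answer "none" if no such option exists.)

none

Head-to-head results (23 council members):
Proposal Green–Proposal Red: Proposal Green 13–10.
Proposal Green vs Measure 4: Proposal Green wins 18–5.
Proposal Green vs Proposal Blue: Proposal Blue wins 13–10.
Proposal Red vs Measure 4: Measure 4 wins 16–7.
Proposal Red vs Proposal Blue: Proposal Blue wins 20–3.
Measure 4 vs Proposal Blue: Measure 4, 13–10.
No option is unbeaten: Proposal Green loses to Proposal Blue; Proposal Red loses to Proposal Green; Measure 4 loses to Proposal Green; Proposal Blue loses to Measure 4. In particular Proposal Green → Measure 4 → Proposal Blue → Proposal Green is a majority cycle — no Condorcet winner exists.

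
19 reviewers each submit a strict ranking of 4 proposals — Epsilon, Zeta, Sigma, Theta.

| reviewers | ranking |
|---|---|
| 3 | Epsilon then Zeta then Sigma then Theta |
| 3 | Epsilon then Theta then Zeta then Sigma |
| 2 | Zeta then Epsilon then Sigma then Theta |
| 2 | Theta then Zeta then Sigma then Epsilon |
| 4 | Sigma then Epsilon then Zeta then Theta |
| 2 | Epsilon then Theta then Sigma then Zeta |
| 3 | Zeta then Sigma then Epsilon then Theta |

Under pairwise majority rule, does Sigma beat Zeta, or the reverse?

Zeta

Ballots ranking Sigma above Zeta: 4 + 2 = 6.
Ballots ranking Zeta above Sigma: 19 − 6 = 13.
Zeta wins the head-to-head 13–6.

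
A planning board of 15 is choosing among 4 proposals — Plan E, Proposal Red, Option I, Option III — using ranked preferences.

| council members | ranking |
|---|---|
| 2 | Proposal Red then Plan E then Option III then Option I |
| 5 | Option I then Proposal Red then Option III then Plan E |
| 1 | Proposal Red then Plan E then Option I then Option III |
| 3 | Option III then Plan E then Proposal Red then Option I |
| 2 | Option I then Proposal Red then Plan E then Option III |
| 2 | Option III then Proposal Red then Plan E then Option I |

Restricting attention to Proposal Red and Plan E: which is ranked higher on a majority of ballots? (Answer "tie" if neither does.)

Ballots ranking Proposal Red above Plan E: 2 + 5 + 1 + 2 + 2 = 12.
Ballots ranking Plan E above Proposal Red: 15 − 12 = 3.
Proposal Red wins the head-to-head 12–3.

Proposal Red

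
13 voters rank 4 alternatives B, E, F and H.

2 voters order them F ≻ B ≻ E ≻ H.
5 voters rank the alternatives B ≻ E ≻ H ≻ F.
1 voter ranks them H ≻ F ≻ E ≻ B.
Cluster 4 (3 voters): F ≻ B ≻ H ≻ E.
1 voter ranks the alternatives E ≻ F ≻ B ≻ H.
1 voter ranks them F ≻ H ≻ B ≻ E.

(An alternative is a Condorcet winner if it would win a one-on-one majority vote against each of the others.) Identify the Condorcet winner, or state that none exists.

Pairwise majorities:
B vs E: 2+5+3+1 = 11 for B, 2 for E — B by 11–2.
B–F: F 8–5.
B–H: B 11–2.
E vs F: E preferred on 5+1 = 6 ballots; F wins 7–6.
E vs H: 8 to 5, E.
F vs H: F is ranked higher on 2+3+1+1 = 7 ballots, H on 6. F wins 7–6.
F wins every pairwise contest, so F is the Condorcet winner.

F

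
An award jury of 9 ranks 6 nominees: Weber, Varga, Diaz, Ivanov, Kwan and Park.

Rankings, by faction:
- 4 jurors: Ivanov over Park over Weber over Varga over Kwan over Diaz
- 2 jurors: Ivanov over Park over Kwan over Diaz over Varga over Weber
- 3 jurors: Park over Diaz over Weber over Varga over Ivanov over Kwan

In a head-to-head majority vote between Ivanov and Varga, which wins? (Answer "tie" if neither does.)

Ballots ranking Ivanov above Varga: 4 + 2 = 6.
Ballots ranking Varga above Ivanov: 9 − 6 = 3.
Ivanov wins the head-to-head 6–3.

Ivanov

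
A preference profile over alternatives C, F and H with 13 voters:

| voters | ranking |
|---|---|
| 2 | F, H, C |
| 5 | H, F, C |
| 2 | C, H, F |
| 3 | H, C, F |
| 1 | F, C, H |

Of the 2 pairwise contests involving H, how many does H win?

H against each rival (13 voters):
H vs C: 2+5+3 = 10 for H, 3 for C — H by 10–3.
H vs F: 10 to 3, H.
H beats C, F — 2 pairwise wins.

2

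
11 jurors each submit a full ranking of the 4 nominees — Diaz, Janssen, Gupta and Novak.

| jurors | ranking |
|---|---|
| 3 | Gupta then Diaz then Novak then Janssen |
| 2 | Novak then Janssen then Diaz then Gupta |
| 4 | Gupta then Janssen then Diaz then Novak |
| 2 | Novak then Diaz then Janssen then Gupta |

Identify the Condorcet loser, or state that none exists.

Pairwise majorities:
Diaz vs Janssen: Janssen, 6–5.
Diaz vs Gupta: Gupta, 7–4.
Diaz vs Novak: Diaz, 7–4.
Janssen vs Gupta: 2+2 = 4 for Janssen, 7 for Gupta — Gupta by 7–4.
Janssen vs Novak: Novak, 7–4.
Gupta vs Novak: 3+4 = 7 for Gupta, 4 for Novak — Gupta by 7–4.
Every nominee wins at least one matchup (Diaz beats Novak; Janssen beats Diaz; Gupta beats Diaz; Novak beats Janssen), so there is no Condorcet loser.

none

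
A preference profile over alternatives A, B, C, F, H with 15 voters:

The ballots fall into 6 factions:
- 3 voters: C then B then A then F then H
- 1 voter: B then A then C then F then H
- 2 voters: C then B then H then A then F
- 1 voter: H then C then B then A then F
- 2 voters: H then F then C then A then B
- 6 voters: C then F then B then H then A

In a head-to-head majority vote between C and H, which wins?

Ballots ranking C above H: 3 + 1 + 2 + 6 = 12.
Ballots ranking H above C: 15 − 12 = 3.
C wins the head-to-head 12–3.

C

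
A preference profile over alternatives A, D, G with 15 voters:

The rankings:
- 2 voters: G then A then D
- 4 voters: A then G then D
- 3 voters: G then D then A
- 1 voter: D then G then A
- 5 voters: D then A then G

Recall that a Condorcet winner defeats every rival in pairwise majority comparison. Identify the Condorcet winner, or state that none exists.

Check each pair by majority over 15 ballots:
A vs D: D, 9–6.
A vs G: A, 9–6.
D–G: G 9–6.
No alternative is unbeaten: A loses to D; D loses to G; G loses to A. In particular A → G → D → A is a majority cycle — no Condorcet winner exists.

none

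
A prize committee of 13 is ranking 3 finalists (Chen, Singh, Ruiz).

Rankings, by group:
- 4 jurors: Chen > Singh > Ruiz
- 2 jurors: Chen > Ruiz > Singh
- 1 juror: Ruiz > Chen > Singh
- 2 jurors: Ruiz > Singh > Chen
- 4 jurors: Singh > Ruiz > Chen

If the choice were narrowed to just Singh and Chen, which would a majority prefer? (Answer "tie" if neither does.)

Chen

Ballots ranking Singh above Chen: 2 + 4 = 6.
Ballots ranking Chen above Singh: 13 − 6 = 7.
Chen wins the head-to-head 7–6.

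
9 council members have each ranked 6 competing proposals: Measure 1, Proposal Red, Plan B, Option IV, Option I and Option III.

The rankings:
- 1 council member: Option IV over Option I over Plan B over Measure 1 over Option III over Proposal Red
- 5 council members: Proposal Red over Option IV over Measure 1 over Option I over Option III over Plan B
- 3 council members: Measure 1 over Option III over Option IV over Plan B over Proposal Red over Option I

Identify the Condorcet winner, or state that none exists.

Proposal Red

Check each pair by majority over 9 ballots:
Measure 1 vs Proposal Red: 4 to 5, Proposal Red.
Measure 1 vs Plan B: Measure 1 wins 8–1.
Measure 1 vs Option IV: Measure 1 is ranked higher on 3 ballots, Option IV on 6. Option IV wins 6–3.
Measure 1–Option I: Measure 1 8–1.
Measure 1 vs Option III: Measure 1 preferred on 1+5+3 = 9 ballots; Measure 1 wins 9–0.
Proposal Red–Plan B: Proposal Red 5–4.
Proposal Red vs Option IV: Proposal Red, 5–4.
Proposal Red–Option I: Proposal Red 8–1.
Proposal Red–Option III: Proposal Red 5–4.
Plan B vs Option IV: Option IV, 9–0.
Plan B vs Option I: Option I, 6–3.
Plan B vs Option III: Plan B is ranked higher on 1 ballot, Option III on 8. Option III wins 8–1.
Option IV vs Option I: Option IV preferred on 1+5+3 = 9 ballots; Option IV wins 9–0.
Option IV vs Option III: 6 to 3, Option IV.
Option I vs Option III: Option I, 6–3.
Proposal Red defeats every rival head-to-head and is the Condorcet winner.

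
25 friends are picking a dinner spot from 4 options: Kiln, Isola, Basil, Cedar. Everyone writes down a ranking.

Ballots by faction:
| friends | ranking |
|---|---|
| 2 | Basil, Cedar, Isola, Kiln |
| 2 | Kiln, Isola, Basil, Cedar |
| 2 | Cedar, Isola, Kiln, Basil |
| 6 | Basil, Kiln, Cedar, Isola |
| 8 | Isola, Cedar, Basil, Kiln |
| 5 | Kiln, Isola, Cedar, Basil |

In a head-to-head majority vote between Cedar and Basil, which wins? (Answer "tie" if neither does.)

Cedar

Ballots ranking Cedar above Basil: 2 + 8 + 5 = 15.
Ballots ranking Basil above Cedar: 25 − 15 = 10.
Cedar wins the head-to-head 15–10.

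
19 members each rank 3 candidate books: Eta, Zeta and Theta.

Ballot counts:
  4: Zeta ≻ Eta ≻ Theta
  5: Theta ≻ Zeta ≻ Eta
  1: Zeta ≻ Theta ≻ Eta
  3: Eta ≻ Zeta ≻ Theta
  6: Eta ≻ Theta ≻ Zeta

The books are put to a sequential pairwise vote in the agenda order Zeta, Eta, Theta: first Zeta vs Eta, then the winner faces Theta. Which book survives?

Round 1: Zeta vs Eta — 10–9, Zeta advances.
Round 2: Zeta vs Theta — 8–11, Theta advances.
Theta survives the agenda.

Theta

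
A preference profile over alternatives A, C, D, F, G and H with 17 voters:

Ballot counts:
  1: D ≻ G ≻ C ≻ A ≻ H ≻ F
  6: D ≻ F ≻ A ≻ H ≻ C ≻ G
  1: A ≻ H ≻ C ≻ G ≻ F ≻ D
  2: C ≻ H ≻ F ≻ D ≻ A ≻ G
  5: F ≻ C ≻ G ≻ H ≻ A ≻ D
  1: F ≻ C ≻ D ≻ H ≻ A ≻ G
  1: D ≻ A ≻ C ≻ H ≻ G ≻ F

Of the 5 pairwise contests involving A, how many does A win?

A against each rival (17 voters):
A–C: C 9–8.
A vs D: D, 11–6.
A–F: F 14–3.
A–G: A 11–6.
A vs H: 1+6+1+1 = 9 for A, 8 for H — A by 9–8.
A beats G, H; loses to C, D, F — 2 pairwise wins.

2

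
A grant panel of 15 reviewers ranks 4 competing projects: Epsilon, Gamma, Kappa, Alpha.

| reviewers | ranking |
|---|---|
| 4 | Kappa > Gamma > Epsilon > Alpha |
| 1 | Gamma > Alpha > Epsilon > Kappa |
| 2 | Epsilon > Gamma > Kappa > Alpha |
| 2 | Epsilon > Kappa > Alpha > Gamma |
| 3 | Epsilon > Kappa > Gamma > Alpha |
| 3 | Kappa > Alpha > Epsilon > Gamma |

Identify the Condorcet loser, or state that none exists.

Alpha

Head-to-head results (15 reviewers):
Epsilon vs Gamma: Epsilon, 10–5.
Epsilon vs Kappa: 8 to 7, Epsilon.
Epsilon vs Alpha: Epsilon wins 11–4.
Gamma vs Kappa: 1+2 = 3 for Gamma, 12 for Kappa — Kappa by 12–3.
Gamma vs Alpha: Gamma is ranked higher on 4+1+2+3 = 10 ballots, Alpha on 5. Gamma wins 10–5.
Kappa vs Alpha: Kappa is ranked higher on 4+2+2+3+3 = 14 ballots, Alpha on 1. Kappa wins 14–1.
Alpha loses to every other project — it is the Condorcet loser.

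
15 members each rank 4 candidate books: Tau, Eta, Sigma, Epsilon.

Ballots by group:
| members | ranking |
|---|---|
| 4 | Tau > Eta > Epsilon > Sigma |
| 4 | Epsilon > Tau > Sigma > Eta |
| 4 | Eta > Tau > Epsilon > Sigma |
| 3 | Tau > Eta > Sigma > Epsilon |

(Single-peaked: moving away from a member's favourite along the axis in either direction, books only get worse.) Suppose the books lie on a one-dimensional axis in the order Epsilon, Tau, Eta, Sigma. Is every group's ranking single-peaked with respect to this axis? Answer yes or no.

no

Axis positions: Epsilon=1, Tau=2, Eta=3, Sigma=4.
Group 1 (peak Tau at position 2): ranking walks positions 2-3-1-4, expanding outward from the peak — single-peaked.
Group 2: ranking walks positions 1-2-4-3; Sigma is ranked above Eta even though Eta lies between Sigma and the peak Epsilon on the axis — preferences dip and rise again. Not single-peaked.
Group 3 (peak Eta at position 3): ranking walks positions 3-2-1-4, expanding outward from the peak — single-peaked.
Group 4 (peak Tau at position 2): ranking walks positions 2-3-4-1, expanding outward from the peak — single-peaked.
Group 2 violates single-peakedness, so the profile is not single-peaked on this axis.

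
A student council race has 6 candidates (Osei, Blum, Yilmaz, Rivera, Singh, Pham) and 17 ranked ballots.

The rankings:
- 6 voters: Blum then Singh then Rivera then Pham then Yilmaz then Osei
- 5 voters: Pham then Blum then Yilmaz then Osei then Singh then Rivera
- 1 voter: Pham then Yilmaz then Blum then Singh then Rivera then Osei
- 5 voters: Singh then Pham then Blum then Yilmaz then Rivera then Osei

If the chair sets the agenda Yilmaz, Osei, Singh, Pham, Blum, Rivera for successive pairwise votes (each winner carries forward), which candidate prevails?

Round 1: Yilmaz vs Osei — 17–0, Yilmaz advances.
Round 2: Yilmaz vs Singh — 6–11, Singh advances.
Round 3: Singh vs Pham — 11–6, Singh advances.
Round 4: Singh vs Blum — 5–12, Blum advances.
Round 5: Blum vs Rivera — 17–0, Blum advances.
Blum survives the agenda.

Blum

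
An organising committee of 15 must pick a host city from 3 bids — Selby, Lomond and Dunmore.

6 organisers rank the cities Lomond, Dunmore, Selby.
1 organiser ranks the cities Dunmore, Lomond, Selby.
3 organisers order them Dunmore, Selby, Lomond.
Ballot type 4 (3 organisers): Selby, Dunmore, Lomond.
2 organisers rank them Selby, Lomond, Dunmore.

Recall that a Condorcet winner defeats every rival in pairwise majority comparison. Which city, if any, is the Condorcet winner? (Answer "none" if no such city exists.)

none

Head-to-head results (15 organisers):
Selby vs Lomond: Selby wins 8–7.
Selby vs Dunmore: Dunmore wins 10–5.
Lomond–Dunmore: Lomond 8–7.
Each city drops at least one matchup (Selby loses to Dunmore; Lomond loses to Selby; Dunmore loses to Lomond); the cycle Selby > Lomond > Dunmore > Selby rules out a Condorcet winner.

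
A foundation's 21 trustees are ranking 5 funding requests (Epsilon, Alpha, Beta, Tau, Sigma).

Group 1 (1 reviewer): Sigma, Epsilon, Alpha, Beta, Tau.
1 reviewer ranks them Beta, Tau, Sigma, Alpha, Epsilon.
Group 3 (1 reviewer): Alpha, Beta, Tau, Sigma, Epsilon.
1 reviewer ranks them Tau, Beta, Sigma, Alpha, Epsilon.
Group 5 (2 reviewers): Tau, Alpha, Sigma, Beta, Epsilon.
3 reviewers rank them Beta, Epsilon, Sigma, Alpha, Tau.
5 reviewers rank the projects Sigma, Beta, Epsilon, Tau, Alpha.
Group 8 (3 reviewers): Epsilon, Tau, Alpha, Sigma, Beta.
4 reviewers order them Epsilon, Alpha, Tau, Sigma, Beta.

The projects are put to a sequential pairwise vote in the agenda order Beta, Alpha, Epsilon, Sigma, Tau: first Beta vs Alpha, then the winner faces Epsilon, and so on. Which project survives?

Tau

Round 1: Beta vs Alpha — 10–11, Alpha advances.
Round 2: Alpha vs Epsilon — 5–16, Epsilon advances.
Round 3: Epsilon vs Sigma — 10–11, Sigma advances.
Round 4: Sigma vs Tau — 9–12, Tau advances.
The agenda winner is Tau.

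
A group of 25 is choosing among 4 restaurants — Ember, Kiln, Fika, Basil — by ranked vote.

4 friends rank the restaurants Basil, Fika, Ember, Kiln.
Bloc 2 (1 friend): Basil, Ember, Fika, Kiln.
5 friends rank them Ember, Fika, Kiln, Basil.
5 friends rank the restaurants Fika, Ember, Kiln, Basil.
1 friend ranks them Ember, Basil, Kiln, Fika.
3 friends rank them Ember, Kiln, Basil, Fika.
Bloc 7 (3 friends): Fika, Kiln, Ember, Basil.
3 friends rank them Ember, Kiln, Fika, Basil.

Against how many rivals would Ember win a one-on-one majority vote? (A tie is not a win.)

3

Ember against each rival (25 friends):
Ember vs Kiln: Ember is ranked higher on 22 ballots, Kiln on 3. Ember wins 22–3.
Ember vs Fika: 13 to 12, Ember.
Ember vs Basil: 5+5+1+3+3+3 = 20 for Ember, 5 for Basil — Ember by 20–5.
Ember beats Kiln, Fika, Basil — 3 pairwise wins.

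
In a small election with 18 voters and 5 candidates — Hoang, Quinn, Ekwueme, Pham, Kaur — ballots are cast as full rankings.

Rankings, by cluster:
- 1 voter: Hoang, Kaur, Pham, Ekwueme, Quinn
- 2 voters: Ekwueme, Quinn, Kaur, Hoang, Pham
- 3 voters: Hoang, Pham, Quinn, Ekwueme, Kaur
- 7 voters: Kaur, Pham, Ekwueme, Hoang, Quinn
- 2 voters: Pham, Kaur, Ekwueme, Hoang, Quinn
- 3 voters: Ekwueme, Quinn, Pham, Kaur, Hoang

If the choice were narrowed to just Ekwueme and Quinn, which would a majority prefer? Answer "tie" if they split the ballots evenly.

Ballots ranking Ekwueme above Quinn: 1 + 2 + 7 + 2 + 3 = 15.
Ballots ranking Quinn above Ekwueme: 18 − 15 = 3.
Ekwueme wins the head-to-head 15–3.

Ekwueme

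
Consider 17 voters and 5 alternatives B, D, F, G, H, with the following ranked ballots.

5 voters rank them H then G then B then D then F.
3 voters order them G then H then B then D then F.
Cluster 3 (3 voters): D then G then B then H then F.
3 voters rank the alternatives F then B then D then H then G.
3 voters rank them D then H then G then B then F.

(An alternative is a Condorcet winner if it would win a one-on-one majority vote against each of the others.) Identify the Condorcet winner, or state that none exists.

Pairwise majorities:
B vs D: B wins 11–6.
B–F: B 14–3.
B vs G: G, 14–3.
B vs H: H, 11–6.
D–F: D 14–3.
D–G: D 9–8.
D vs H: D, 9–8.
F–G: G 14–3.
F vs H: H, 14–3.
G vs H: H wins 11–6.
Every alternative loses at least once (B loses to G; D loses to B; F loses to B; G loses to D; H loses to D). The majority relation contains the cycle B > D > G > B, so there is no Condorcet winner.

none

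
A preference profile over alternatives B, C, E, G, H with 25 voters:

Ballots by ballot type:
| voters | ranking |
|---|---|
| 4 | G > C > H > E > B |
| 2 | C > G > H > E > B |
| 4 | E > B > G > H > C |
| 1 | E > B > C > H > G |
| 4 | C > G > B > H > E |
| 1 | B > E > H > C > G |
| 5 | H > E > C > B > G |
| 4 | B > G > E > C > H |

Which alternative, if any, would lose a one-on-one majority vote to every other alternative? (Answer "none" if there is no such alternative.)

Pairwise majorities:
B–C: C 15–10.
B vs E: 4+1+4 = 9 for B, 16 for E — E by 16–9.
B vs G: B is ranked higher on 4+1+1+5+4 = 15 ballots, G on 10. B wins 15–10.
B vs H: B wins 14–11.
C vs E: 10 to 15, E.
C vs G: C wins 13–12.
C–H: C 15–10.
E vs G: G wins 14–11.
E vs H: H wins 15–10.
G–H: G 18–7.
Each alternative has at least one pairwise win (B beats G; C beats B; E beats B; G beats E; H beats E) — no Condorcet loser.

none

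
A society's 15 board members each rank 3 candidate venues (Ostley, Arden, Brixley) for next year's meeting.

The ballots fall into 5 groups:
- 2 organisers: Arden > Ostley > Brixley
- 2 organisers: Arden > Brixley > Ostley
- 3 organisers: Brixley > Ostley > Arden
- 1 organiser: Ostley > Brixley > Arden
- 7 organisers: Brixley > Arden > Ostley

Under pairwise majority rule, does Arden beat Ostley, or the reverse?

Ballots ranking Arden above Ostley: 2 + 2 + 7 = 11.
Ballots ranking Ostley above Arden: 15 − 11 = 4.
Arden wins the head-to-head 11–4.

Arden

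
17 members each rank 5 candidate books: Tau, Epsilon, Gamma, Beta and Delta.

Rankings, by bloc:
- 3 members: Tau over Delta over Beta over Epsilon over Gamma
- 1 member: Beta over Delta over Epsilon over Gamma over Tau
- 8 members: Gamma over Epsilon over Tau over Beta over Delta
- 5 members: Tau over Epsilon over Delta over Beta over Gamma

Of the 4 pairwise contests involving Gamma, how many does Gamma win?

1

Gamma against each rival (17 members):
Gamma vs Tau: Gamma is ranked higher on 1+8 = 9 ballots, Tau on 8. Gamma wins 9–8.
Gamma vs Epsilon: Gamma is ranked higher on 8 ballots, Epsilon on 9. Epsilon wins 9–8.
Gamma vs Beta: 8 to 9, Beta.
Gamma–Delta: Delta 9–8.
Gamma beats Tau; loses to Epsilon, Beta, Delta — 1 pairwise win.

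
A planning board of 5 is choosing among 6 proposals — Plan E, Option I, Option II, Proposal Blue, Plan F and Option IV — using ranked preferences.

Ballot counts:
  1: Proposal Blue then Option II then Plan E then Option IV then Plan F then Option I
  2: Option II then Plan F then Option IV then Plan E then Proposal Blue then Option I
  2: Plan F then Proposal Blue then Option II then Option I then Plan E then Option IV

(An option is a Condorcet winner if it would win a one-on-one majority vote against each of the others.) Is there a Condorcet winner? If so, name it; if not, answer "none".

none

Head-to-head results (5 council members):
Plan E vs Option I: Plan E wins 3–2.
Plan E vs Option II: Option II wins 5–0.
Plan E vs Proposal Blue: Proposal Blue, 3–2.
Plan E vs Plan F: Plan F, 4–1.
Plan E vs Option IV: Plan E, 3–2.
Option I–Option II: Option II 5–0.
Option I vs Proposal Blue: Proposal Blue wins 5–0.
Option I vs Plan F: Plan F, 5–0.
Option I vs Option IV: Option IV, 3–2.
Option II–Proposal Blue: Proposal Blue 3–2.
Option II–Plan F: Option II 3–2.
Option II–Option IV: Option II 5–0.
Proposal Blue–Plan F: Plan F 4–1.
Proposal Blue–Option IV: Proposal Blue 3–2.
Plan F–Option IV: Plan F 4–1.
No option is unbeaten: Plan E loses to Option II; Option I loses to Plan E; Option II loses to Proposal Blue; Proposal Blue loses to Plan F; Plan F loses to Option II; Option IV loses to Plan E. In particular Option II beats Plan F beats Proposal Blue beats Option II is a majority cycle — no Condorcet winner exists.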